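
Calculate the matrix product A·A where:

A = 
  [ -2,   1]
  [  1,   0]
A² = A·A:
A²[1,1] = (-2)(-2) + (1)(1) = 5
A²[1,2] = (-2)(1) + (1)(0) = -2
A²[2,1] = (1)(-2) + (0)(1) = -2
A²[2,2] = (1)(1) + (0)(0) = 1
A² = 
  [  5,  -2]
  [ -2,   1]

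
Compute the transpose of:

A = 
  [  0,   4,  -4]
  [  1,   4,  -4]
Aᵀ = 
  [  0,   1]
  [  4,   4]
  [ -4,  -4]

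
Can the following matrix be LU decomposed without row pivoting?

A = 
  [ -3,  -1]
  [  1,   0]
Yes.
A[1,1] = -3 ≠ 0, so Gaussian elimination proceeds without a row swap: multiplier ℓ₂₁ = (1)/(-3) = -1/3, and U[2,2] = 0 - (-1/3)(-1) = -1/3.
L = 
  [   1,    0]
  [-1/3,    1]
U = 
  [  -3,   -1]
  [   0, -1/3]
Check row 2 of LU: [(-1/3)(-3), (-1/3)(-1) + (-1/3)] = [1, 0] = row 2 of A ✓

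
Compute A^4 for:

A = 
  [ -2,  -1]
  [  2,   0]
A² = A·A:
A²[1,1] = (-2)(-2) + (-1)(2) = 2
A²[1,2] = (-2)(-1) + (-1)(0) = 2
A²[2,1] = (2)(-2) + (0)(2) = -4
A²[2,2] = (2)(-1) + (0)(0) = -2
A² = 
  [  2,   2]
  [ -4,  -2]

A^3 = A^2·A:
A^3[1,1] = (2)(-2) + (2)(2) = 0
A^3[1,2] = (2)(-1) + (2)(0) = -2
A^3[2,1] = (-4)(-2) + (-2)(2) = 4
A^3[2,2] = (-4)(-1) + (-2)(0) = 4
A^3 = 
  [  0,  -2]
  [  4,   4]

A^4 = A^3·A:
A^4[1,1] = (0)(-2) + (-2)(2) = -4
A^4[1,2] = (0)(-1) + (-2)(0) = 0
A^4[2,1] = (4)(-2) + (4)(2) = 0
A^4[2,2] = (4)(-1) + (4)(0) = -4
A^4 = 
  [ -4,   0]
  [  0,  -4]

Therefore
A^4 = 
  [ -4,   0]
  [  0,  -4]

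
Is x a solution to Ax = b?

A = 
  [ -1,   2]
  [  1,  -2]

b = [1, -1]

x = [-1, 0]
Yes

Ax = [1, -1] = b ✓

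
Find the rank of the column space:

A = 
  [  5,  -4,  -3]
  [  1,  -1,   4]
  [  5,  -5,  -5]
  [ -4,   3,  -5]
Row reduce:
R2 → R2 - (1/5)·R1
R3 → R3 - (1)·R1
R4 → R4 + (4/5)·R1
R3 → R3 - (5)·R2
R4 → R4 - (1)·R2
R4 → R4 - (12/25)·R3
REF = 
  [   5,   -4,   -3]
  [   0, -1/5, 23/5]
  [   0,    0,  -25]
  [   0,    0,    0]
Pivot columns: 1, 2, 3 → 3 pivots.
dim(Col(A)) = number of pivot columns = 3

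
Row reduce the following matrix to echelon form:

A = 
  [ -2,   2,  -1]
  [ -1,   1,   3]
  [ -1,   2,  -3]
Row operations:
R2 → R2 - (1/2)·R1
R3 → R3 - (1/2)·R1
Swap R2 ↔ R3

Resulting echelon form:
REF = 
  [  -2,    2,   -1]
  [   0,    1, -5/2]
  [   0,    0,  7/2]

Rank = 3 (number of non-zero pivot rows).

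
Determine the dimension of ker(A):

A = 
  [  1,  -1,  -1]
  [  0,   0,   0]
nullity(A) = 2

Row reduce:
(no row operations needed)
REF = 
  [  1,  -1,  -1]
  [  0,   0,   0]
Pivot columns: 1 → 1 pivot.
rank(A) = 1, so nullity(A) = 3 - 1 = 2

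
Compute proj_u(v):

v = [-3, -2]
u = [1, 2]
proj_u(v) = [-7/5, -14/5]

v·u = (-3)(1) + (-2)(2) = -7
u·u = (1)² + (2)² = 5
proj_u(v) = (v·u / u·u) × u = (-7/5) × u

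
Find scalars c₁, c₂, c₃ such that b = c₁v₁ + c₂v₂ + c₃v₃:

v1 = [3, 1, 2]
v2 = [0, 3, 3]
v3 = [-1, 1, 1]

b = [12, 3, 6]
c1 = 3, c2 = 1, c3 = -3

b = 3·v1 + 1·v2 + -3·v3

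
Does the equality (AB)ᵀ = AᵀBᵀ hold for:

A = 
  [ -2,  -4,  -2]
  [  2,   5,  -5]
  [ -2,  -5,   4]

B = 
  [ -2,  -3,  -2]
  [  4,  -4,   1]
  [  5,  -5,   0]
No

(AB)ᵀ = 
  [-22,  -9,   4]
  [ 32,  -1,   6]
  [  0,   1,  -1]

AᵀBᵀ = 
  [  2, -18, -20]
  [  3, -41, -45]
  [ 11,  16,  15]

The two matrices differ, so (AB)ᵀ ≠ AᵀBᵀ in general. The correct identity is (AB)ᵀ = BᵀAᵀ.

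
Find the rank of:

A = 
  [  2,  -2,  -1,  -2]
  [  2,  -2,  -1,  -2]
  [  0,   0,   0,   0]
rank(A) = 1

Row reduce:
R2 → R2 - (1)·R1
REF = 
  [  2,  -2,  -1,  -2]
  [  0,   0,   0,   0]
  [  0,   0,   0,   0]
Pivot columns: 1 → 1 pivot.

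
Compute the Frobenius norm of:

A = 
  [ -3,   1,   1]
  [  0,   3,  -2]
||A||_F = 4.899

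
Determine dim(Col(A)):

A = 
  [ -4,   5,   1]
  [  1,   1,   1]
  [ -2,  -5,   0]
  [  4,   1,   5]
Row reduce:
R2 → R2 + (1/4)·R1
R3 → R3 - (1/2)·R1
R4 → R4 + (1)·R1
R3 → R3 + (10/3)·R2
R4 → R4 - (8/3)·R2
R4 → R4 - (8/11)·R3
REF = 
  [  -4,    5,    1]
  [   0,  9/4,  5/4]
  [   0,    0, 11/3]
  [   0,    0,    0]
Pivot columns: 1, 2, 3 → 3 pivots.
dim(Col(A)) = number of pivot columns = 3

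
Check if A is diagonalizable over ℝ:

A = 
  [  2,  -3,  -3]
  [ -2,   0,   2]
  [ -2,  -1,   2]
Yes

Characteristic polynomial: det(λI - A) = λ³ - 4λ² - 6λ + 2
By the rational root theorem any rational root is an integer dividing 2; none of those is a root, so p(λ) has no rational roots and hence (being an irreducible cubic) no repeated roots.
Discriminant of the cubic: Δ = 2708
Δ > 0 ⇒ three distinct real eigenvalues: λ ≈ -1.383, 0.2835, 5.1
Three distinct real eigenvalues, so A has 3 independent eigenvectors.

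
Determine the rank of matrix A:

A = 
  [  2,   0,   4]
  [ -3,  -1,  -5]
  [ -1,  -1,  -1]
rank(A) = 2

Row reduce:
R2 → R2 + (3/2)·R1
R3 → R3 + (1/2)·R1
R3 → R3 - (1)·R2
REF = 
  [  2,   0,   4]
  [  0,  -1,   1]
  [  0,   0,   0]
Pivot columns: 1, 2 → 2 pivots.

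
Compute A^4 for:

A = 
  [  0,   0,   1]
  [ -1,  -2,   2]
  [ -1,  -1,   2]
A² = A·A:
A²[1,1] = (0)(0) + (0)(-1) + (1)(-1) = -1
A²[1,2] = (0)(0) + (0)(-2) + (1)(-1) = -1
A²[1,3] = (0)(1) + (0)(2) + (1)(2) = 2
A²[2,1] = (-1)(0) + (-2)(-1) + (2)(-1) = 0
A²[2,2] = (-1)(0) + (-2)(-2) + (2)(-1) = 2
A²[2,3] = (-1)(1) + (-2)(2) + (2)(2) = -1
A²[3,1] = (-1)(0) + (-1)(-1) + (2)(-1) = -1
A²[3,2] = (-1)(0) + (-1)(-2) + (2)(-1) = 0
A²[3,3] = (-1)(1) + (-1)(2) + (2)(2) = 1
A² = 
  [ -1,  -1,   2]
  [  0,   2,  -1]
  [ -1,   0,   1]

A^3 = A^2·A:
A^3[1,1] = (-1)(0) + (-1)(-1) + (2)(-1) = -1
A^3[1,2] = (-1)(0) + (-1)(-2) + (2)(-1) = 0
A^3[1,3] = (-1)(1) + (-1)(2) + (2)(2) = 1
A^3[2,1] = (0)(0) + (2)(-1) + (-1)(-1) = -1
A^3[2,2] = (0)(0) + (2)(-2) + (-1)(-1) = -3
A^3[2,3] = (0)(1) + (2)(2) + (-1)(2) = 2
A^3[3,1] = (-1)(0) + (0)(-1) + (1)(-1) = -1
A^3[3,2] = (-1)(0) + (0)(-2) + (1)(-1) = -1
A^3[3,3] = (-1)(1) + (0)(2) + (1)(2) = 1
A^3 = 
  [ -1,   0,   1]
  [ -1,  -3,   2]
  [ -1,  -1,   1]

A^4 = A^3·A:
A^4[1,1] = (-1)(0) + (0)(-1) + (1)(-1) = -1
A^4[1,2] = (-1)(0) + (0)(-2) + (1)(-1) = -1
A^4[1,3] = (-1)(1) + (0)(2) + (1)(2) = 1
A^4[2,1] = (-1)(0) + (-3)(-1) + (2)(-1) = 1
A^4[2,2] = (-1)(0) + (-3)(-2) + (2)(-1) = 4
A^4[2,3] = (-1)(1) + (-3)(2) + (2)(2) = -3
A^4[3,1] = (-1)(0) + (-1)(-1) + (1)(-1) = 0
A^4[3,2] = (-1)(0) + (-1)(-2) + (1)(-1) = 1
A^4[3,3] = (-1)(1) + (-1)(2) + (1)(2) = -1
A^4 = 
  [ -1,  -1,   1]
  [  1,   4,  -3]
  [  0,   1,  -1]

Therefore
A^4 = 
  [ -1,  -1,   1]
  [  1,   4,  -3]
  [  0,   1,  -1]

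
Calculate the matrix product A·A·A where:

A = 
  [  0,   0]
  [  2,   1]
A² = A·A:
A²[1,1] = (0)(0) + (0)(2) = 0
A²[1,2] = (0)(0) + (0)(1) = 0
A²[2,1] = (2)(0) + (1)(2) = 2
A²[2,2] = (2)(0) + (1)(1) = 1
A² = 
  [  0,   0]
  [  2,   1]

A^3 = A^2·A:
A^3[1,1] = (0)(0) + (0)(2) = 0
A^3[1,2] = (0)(0) + (0)(1) = 0
A^3[2,1] = (2)(0) + (1)(2) = 2
A^3[2,2] = (2)(0) + (1)(1) = 1
A^3 = 
  [  0,   0]
  [  2,   1]

Therefore
A^3 = 
  [  0,   0]
  [  2,   1]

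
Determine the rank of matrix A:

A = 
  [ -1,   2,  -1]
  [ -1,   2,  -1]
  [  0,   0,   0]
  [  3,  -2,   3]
rank(A) = 2

Row reduce:
R2 → R2 - (1)·R1
R4 → R4 + (3)·R1
Swap R2 ↔ R4
REF = 
  [ -1,   2,  -1]
  [  0,   4,   0]
  [  0,   0,   0]
  [  0,   0,   0]
Pivot columns: 1, 2 → 2 pivots.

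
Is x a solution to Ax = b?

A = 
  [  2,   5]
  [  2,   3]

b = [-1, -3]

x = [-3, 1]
Yes

Ax = [-1, -3] = b ✓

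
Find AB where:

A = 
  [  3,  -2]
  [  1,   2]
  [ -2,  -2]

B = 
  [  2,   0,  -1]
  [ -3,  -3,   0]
A is 3×2 and B is 2×3, so AB is 3×3. Each entry is (row of A)·(column of B):
AB[1,1] = (3)(2) + (-2)(-3) = 12
AB[1,2] = (3)(0) + (-2)(-3) = 6
AB[1,3] = (3)(-1) + (-2)(0) = -3
AB[2,1] = (1)(2) + (2)(-3) = -4
AB[2,2] = (1)(0) + (2)(-3) = -6
AB[2,3] = (1)(-1) + (2)(0) = -1
AB[3,1] = (-2)(2) + (-2)(-3) = 2
AB[3,2] = (-2)(0) + (-2)(-3) = 6
AB[3,3] = (-2)(-1) + (-2)(0) = 2

AB = 
  [ 12,   6,  -3]
  [ -4,  -6,  -1]
  [  2,   6,   2]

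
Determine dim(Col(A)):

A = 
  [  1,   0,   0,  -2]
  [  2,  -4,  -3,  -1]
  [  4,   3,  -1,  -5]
Row reduce:
R2 → R2 - (2)·R1
R3 → R3 - (4)·R1
R3 → R3 + (3/4)·R2
REF = 
  [    1,     0,     0,    -2]
  [    0,    -4,    -3,     3]
  [    0,     0, -13/4,  21/4]
Pivot columns: 1, 2, 3 → 3 pivots.
dim(Col(A)) = number of pivot columns = 3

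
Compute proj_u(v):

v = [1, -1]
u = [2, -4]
v·u = (1)(2) + (-1)(-4) = 6
u·u = (2)² + (-4)² = 20
proj_u(v) = (v·u / u·u) × u = (6/20) × u = (3/10) × u

proj_u(v) = [3/5, -6/5]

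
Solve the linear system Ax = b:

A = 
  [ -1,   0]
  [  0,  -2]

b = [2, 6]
Row reduce the augmented matrix [A|b]:
(already in echelon form)
REF = 
  [ -1,   0,   2]
  [  0,  -2,   6]

Back-substitution:
x₂ = 6 / (-2) = -3
x₁ = (2 - (0)(-3)) / (-1) = -2

x = [-2, -3]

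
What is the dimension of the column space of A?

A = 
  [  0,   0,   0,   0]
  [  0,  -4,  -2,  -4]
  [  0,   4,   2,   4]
Row reduce:
Swap R1 ↔ R2
R3 → R3 + (1)·R1
REF = 
  [  0,  -4,  -2,  -4]
  [  0,   0,   0,   0]
  [  0,   0,   0,   0]
Pivot columns: 2 → 1 pivot.
dim(Col(A)) = number of pivot columns = 1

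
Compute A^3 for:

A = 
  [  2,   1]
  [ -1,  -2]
A^3 = 
  [  6,   3]
  [ -3,  -6]

A² = A·A:
A²[1,1] = (2)(2) + (1)(-1) = 3
A²[1,2] = (2)(1) + (1)(-2) = 0
A²[2,1] = (-1)(2) + (-2)(-1) = 0
A²[2,2] = (-1)(1) + (-2)(-2) = 3
A² = 
  [  3,   0]
  [  0,   3]

A^3 = A^2·A:
A^3[1,1] = (3)(2) + (0)(-1) = 6
A^3[1,2] = (3)(1) + (0)(-2) = 3
A^3[2,1] = (0)(2) + (3)(-1) = -3
A^3[2,2] = (0)(1) + (3)(-2) = -6
A^3 = 
  [  6,   3]
  [ -3,  -6]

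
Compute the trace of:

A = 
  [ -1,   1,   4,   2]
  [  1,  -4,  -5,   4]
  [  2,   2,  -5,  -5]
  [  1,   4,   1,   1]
-9

tr(A) = -1 + -4 + -5 + 1 = -9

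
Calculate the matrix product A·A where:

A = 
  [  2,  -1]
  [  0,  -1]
A² = A·A:
A²[1,1] = (2)(2) + (-1)(0) = 4
A²[1,2] = (2)(-1) + (-1)(-1) = -1
A²[2,1] = (0)(2) + (-1)(0) = 0
A²[2,2] = (0)(-1) + (-1)(-1) = 1
A² = 
  [  4,  -1]
  [  0,   1]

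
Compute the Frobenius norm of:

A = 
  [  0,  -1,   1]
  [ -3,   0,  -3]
||A||_F = 4.472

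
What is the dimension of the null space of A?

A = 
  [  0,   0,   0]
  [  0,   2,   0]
nullity(A) = 2

Row reduce:
Swap R1 ↔ R2
REF = 
  [  0,   2,   0]
  [  0,   0,   0]
Pivot columns: 2 → 1 pivot.
rank(A) = 1, so nullity(A) = 3 - 1 = 2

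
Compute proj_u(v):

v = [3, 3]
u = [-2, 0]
proj_u(v) = [3, 0]

v·u = (3)(-2) + (3)(0) = -6
u·u = (-2)² + (0)² = 4
proj_u(v) = (v·u / u·u) × u = (-6/4) × u = (-3/2) × u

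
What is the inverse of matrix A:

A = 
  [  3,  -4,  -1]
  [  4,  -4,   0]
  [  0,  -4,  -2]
det(A) = (3)·((-4)(-2) - (0)(-4)) - (-4)·((4)(-2) - (0)(0)) + (-1)·((4)(-4) - (-4)(0))
  = (3)(8) - (-4)(-8) + (-1)(-16)
  = 8
det(A) = 8 ≠ 0, so A is invertible.

Cofactors Cᵢⱼ = (-1)ⁱ⁺ʲ·Mᵢⱼ:
C = 
  [  8,   8, -16]
  [ -4,  -6,  12]
  [ -4,  -4,   4]

adj(A) = Cᵀ:
adj(A) = 
  [  8,  -4,  -4]
  [  8,  -6,  -4]
  [-16,  12,   4]

A⁻¹ = (1/8) · adj(A):
A⁻¹ = 
  [   1, -1/2, -1/2]
  [   1, -3/4, -1/2]
  [  -2,  3/2,  1/2]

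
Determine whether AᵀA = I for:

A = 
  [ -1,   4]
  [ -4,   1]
No

AᵀA = 
  [ 17,  -8]
  [ -8,  17]
≠ I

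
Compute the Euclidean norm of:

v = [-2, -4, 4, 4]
7.211

||v||₂ = √((-2)² + (-4)² + (4)² + (4)²) = √52 = 7.211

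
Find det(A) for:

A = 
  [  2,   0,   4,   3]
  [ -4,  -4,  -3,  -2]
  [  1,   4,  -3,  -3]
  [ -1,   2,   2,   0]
Cofactor expansion along row 1: det(A) = a₁₁M₁₁ - a₁₂M₁₂ + a₁₃M₁₃ - a₁₄M₁₄

M₁₁ = det[[-4, -3, -2]; [4, -3, -3]; [2, 2, 0]]
  = (-4)·((-3)(0) - (-3)(2)) - (-3)·((4)(0) - (-3)(2)) + (-2)·((4)(2) - (-3)(2))
  = (-4)(6) - (-3)(6) + (-2)(14)
  = -34
M₁₂ = det[[-4, -3, -2]; [1, -3, -3]; [-1, 2, 0]]
  = (-4)·((-3)(0) - (-3)(2)) - (-3)·((1)(0) - (-3)(-1)) + (-2)·((1)(2) - (-3)(-1))
  = (-4)(6) - (-3)(-3) + (-2)(-1)
  = -31
M₁₃ = det[[-4, -4, -2]; [1, 4, -3]; [-1, 2, 0]]
  = (-4)·((4)(0) - (-3)(2)) - (-4)·((1)(0) - (-3)(-1)) + (-2)·((1)(2) - (4)(-1))
  = (-4)(6) - (-4)(-3) + (-2)(6)
  = -48
M₁₄ = det[[-4, -4, -3]; [1, 4, -3]; [-1, 2, 2]]
  = (-4)·((4)(2) - (-3)(2)) - (-4)·((1)(2) - (-3)(-1)) + (-3)·((1)(2) - (4)(-1))
  = (-4)(14) - (-4)(-1) + (-3)(6)
  = -78

det(A) = (2)(-34) - (0)(-31) + (4)(-48) - (3)(-78) = -26

det(A) = -26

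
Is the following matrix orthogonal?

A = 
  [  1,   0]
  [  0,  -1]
Yes

AᵀA = 
  [  1,   0]
  [  0,   1]
= I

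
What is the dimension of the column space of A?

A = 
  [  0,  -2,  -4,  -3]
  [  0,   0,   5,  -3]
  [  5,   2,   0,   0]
dim(Col(A)) = 3

Row reduce:
Swap R1 ↔ R3
Swap R2 ↔ R3
REF = 
  [  5,   2,   0,   0]
  [  0,  -2,  -4,  -3]
  [  0,   0,   5,  -3]
Pivot columns: 1, 2, 3 → 3 pivots.
dim(Col(A)) = number of pivot columns = 3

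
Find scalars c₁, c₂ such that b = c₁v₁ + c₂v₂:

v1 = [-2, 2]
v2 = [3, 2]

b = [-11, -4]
c1 = 1, c2 = -3

b = 1·v1 + -3·v2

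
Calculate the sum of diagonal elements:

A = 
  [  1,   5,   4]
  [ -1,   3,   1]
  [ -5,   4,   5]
9

tr(A) = 1 + 3 + 5 = 9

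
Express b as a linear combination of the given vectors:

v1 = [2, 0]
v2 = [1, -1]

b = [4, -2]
c1 = 1, c2 = 2

b = 1·v1 + 2·v2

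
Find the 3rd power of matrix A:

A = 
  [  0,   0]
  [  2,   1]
A² = A·A:
A²[1,1] = (0)(0) + (0)(2) = 0
A²[1,2] = (0)(0) + (0)(1) = 0
A²[2,1] = (2)(0) + (1)(2) = 2
A²[2,2] = (2)(0) + (1)(1) = 1
A² = 
  [  0,   0]
  [  2,   1]

A^3 = A^2·A:
A^3[1,1] = (0)(0) + (0)(2) = 0
A^3[1,2] = (0)(0) + (0)(1) = 0
A^3[2,1] = (2)(0) + (1)(2) = 2
A^3[2,2] = (2)(0) + (1)(1) = 1
A^3 = 
  [  0,   0]
  [  2,   1]

Therefore
A^3 = 
  [  0,   0]
  [  2,   1]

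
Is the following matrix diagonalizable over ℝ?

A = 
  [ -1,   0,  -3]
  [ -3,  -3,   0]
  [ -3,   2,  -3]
No

Characteristic polynomial: det(λI - A) = λ³ + 7λ² + 6λ - 36
By the rational root theorem any rational root is an integer dividing 36; none of those is a root, so p(λ) has no rational roots and hence (being an irreducible cubic) no repeated roots.
Discriminant of the cubic: Δ = -11916
Δ < 0 ⇒ one real eigenvalue and a complex-conjugate pair: λ ≈ -4.358 + 1.404i, -4.358 - 1.404i, 1.717
Has complex eigenvalues (not diagonalizable over ℝ).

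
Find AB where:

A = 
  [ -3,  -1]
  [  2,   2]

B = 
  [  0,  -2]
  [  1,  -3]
A is 2×2 and B is 2×2, so AB is 2×2. Each entry is (row of A)·(column of B):
AB[1,1] = (-3)(0) + (-1)(1) = -1
AB[1,2] = (-3)(-2) + (-1)(-3) = 9
AB[2,1] = (2)(0) + (2)(1) = 2
AB[2,2] = (2)(-2) + (2)(-3) = -10

AB = 
  [ -1,   9]
  [  2, -10]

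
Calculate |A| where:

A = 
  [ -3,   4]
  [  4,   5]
-31

For a 2×2 matrix, det = ad - bc = (-3)(5) - (4)(4) = -31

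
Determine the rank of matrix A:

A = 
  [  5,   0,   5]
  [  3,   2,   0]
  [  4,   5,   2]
Row reduce:
R2 → R2 - (3/5)·R1
R3 → R3 - (4/5)·R1
R3 → R3 - (5/2)·R2
REF = 
  [   5,    0,    5]
  [   0,    2,   -3]
  [   0,    0, 11/2]
Pivot columns: 1, 2, 3 → 3 pivots.

rank(A) = 3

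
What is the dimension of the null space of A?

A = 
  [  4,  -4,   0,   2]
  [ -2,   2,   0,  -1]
nullity(A) = 3

Row reduce:
R2 → R2 + (1/2)·R1
REF = 
  [  4,  -4,   0,   2]
  [  0,   0,   0,   0]
Pivot columns: 1 → 1 pivot.
rank(A) = 1, so nullity(A) = 4 - 1 = 3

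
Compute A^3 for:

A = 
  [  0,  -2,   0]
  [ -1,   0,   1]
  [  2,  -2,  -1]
A² = A·A:
A²[1,1] = (0)(0) + (-2)(-1) + (0)(2) = 2
A²[1,2] = (0)(-2) + (-2)(0) + (0)(-2) = 0
A²[1,3] = (0)(0) + (-2)(1) + (0)(-1) = -2
A²[2,1] = (-1)(0) + (0)(-1) + (1)(2) = 2
A²[2,2] = (-1)(-2) + (0)(0) + (1)(-2) = 0
A²[2,3] = (-1)(0) + (0)(1) + (1)(-1) = -1
A²[3,1] = (2)(0) + (-2)(-1) + (-1)(2) = 0
A²[3,2] = (2)(-2) + (-2)(0) + (-1)(-2) = -2
A²[3,3] = (2)(0) + (-2)(1) + (-1)(-1) = -1
A² = 
  [  2,   0,  -2]
  [  2,   0,  -1]
  [  0,  -2,  -1]

A^3 = A^2·A:
A^3[1,1] = (2)(0) + (0)(-1) + (-2)(2) = -4
A^3[1,2] = (2)(-2) + (0)(0) + (-2)(-2) = 0
A^3[1,3] = (2)(0) + (0)(1) + (-2)(-1) = 2
A^3[2,1] = (2)(0) + (0)(-1) + (-1)(2) = -2
A^3[2,2] = (2)(-2) + (0)(0) + (-1)(-2) = -2
A^3[2,3] = (2)(0) + (0)(1) + (-1)(-1) = 1
A^3[3,1] = (0)(0) + (-2)(-1) + (-1)(2) = 0
A^3[3,2] = (0)(-2) + (-2)(0) + (-1)(-2) = 2
A^3[3,3] = (0)(0) + (-2)(1) + (-1)(-1) = -1
A^3 = 
  [ -4,   0,   2]
  [ -2,  -2,   1]
  [  0,   2,  -1]

Therefore
A^3 = 
  [ -4,   0,   2]
  [ -2,  -2,   1]
  [  0,   2,  -1]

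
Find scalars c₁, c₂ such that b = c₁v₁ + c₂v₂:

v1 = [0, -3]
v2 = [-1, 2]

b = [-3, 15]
c1 = -3, c2 = 3

b = -3·v1 + 3·v2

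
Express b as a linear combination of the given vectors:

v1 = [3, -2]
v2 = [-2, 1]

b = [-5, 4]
c1 = -3, c2 = -2

b = -3·v1 + -2·v2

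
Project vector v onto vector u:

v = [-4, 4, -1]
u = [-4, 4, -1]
v·u = (-4)(-4) + (4)(4) + (-1)(-1) = 33
u·u = (-4)² + (4)² + (-1)² = 33
proj_u(v) = (v·u / u·u) × u = (33/33) × u = (1) × u

proj_u(v) = [-4, 4, -1]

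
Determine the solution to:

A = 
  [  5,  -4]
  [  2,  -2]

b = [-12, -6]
x = [0, 3]

Row reduce the augmented matrix [A|b]:
R2 → R2 - (2/5)·R1
REF = 
  [   5,   -4,  -12]
  [   0, -2/5, -6/5]

Back-substitution:
x₂ = (-6/5) / (-2/5) = 3
x₁ = (-12 - (-4)(3)) / 5 = 0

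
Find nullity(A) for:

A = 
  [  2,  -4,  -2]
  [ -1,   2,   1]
nullity(A) = 2

Row reduce:
R2 → R2 + (1/2)·R1
REF = 
  [  2,  -4,  -2]
  [  0,   0,   0]
Pivot columns: 1 → 1 pivot.
rank(A) = 1, so nullity(A) = 3 - 1 = 2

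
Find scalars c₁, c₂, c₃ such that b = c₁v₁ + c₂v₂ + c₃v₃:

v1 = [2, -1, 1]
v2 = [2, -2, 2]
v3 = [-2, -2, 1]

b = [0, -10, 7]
c1 = 2, c2 = 1, c3 = 3

b = 2·v1 + 1·v2 + 3·v3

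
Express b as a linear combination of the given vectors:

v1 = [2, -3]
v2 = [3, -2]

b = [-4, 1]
c1 = 1, c2 = -2

b = 1·v1 + -2·v2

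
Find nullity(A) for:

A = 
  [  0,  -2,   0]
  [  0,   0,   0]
nullity(A) = 2

Row reduce:
(no row operations needed)
REF = 
  [  0,  -2,   0]
  [  0,   0,   0]
Pivot columns: 2 → 1 pivot.
rank(A) = 1, so nullity(A) = 3 - 1 = 2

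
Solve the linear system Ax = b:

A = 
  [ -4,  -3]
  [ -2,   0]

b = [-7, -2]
Row reduce the augmented matrix [A|b]:
R2 → R2 - (1/2)·R1
REF = 
  [ -4,  -3,  -7]
  [  0, 3/2, 3/2]

Back-substitution:
x₂ = (3/2) / (3/2) = 1
x₁ = (-7 - (-3)(1)) / (-4) = 1

x = [1, 1]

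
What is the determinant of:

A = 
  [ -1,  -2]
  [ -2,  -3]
For a 2×2 matrix, det = ad - bc = (-1)(-3) - (-2)(-2) = -1

det(A) = -1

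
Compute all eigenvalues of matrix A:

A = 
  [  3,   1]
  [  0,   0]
λ = 3, 0

tr(A) = 3, det(A) = 0
Characteristic polynomial: λ² - tr(A)λ + det(A) = λ² - 3λ
λ² - 3λ = λ(λ - 3)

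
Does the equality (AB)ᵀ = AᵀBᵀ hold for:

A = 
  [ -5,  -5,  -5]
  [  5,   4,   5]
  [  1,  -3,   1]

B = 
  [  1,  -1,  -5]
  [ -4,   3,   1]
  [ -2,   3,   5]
No

(AB)ᵀ = 
  [ 25, -21,  11]
  [-25,  22,  -7]
  [ -5,   4,  -3]

AᵀBᵀ = 
  [-15,  36,  30]
  [  6,  29,   7]
  [-15,  36,  30]

The two matrices differ, so (AB)ᵀ ≠ AᵀBᵀ in general. The correct identity is (AB)ᵀ = BᵀAᵀ.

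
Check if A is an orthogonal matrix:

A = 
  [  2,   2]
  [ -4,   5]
No

AᵀA = 
  [ 20, -16]
  [-16,  29]
≠ I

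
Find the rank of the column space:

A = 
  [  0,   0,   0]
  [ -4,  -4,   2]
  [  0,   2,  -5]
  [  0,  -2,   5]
Row reduce:
Swap R1 ↔ R2
Swap R2 ↔ R3
R4 → R4 + (1)·R2
REF = 
  [ -4,  -4,   2]
  [  0,   2,  -5]
  [  0,   0,   0]
  [  0,   0,   0]
Pivot columns: 1, 2 → 2 pivots.
dim(Col(A)) = number of pivot columns = 2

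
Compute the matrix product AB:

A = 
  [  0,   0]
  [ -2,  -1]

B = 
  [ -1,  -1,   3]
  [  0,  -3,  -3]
AB = 
  [  0,   0,   0]
  [  2,   5,  -3]

A is 2×2 and B is 2×3, so AB is 2×3. Each entry is (row of A)·(column of B):
AB[1,1] = (0)(-1) + (0)(0) = 0
AB[1,2] = (0)(-1) + (0)(-3) = 0
AB[1,3] = (0)(3) + (0)(-3) = 0
AB[2,1] = (-2)(-1) + (-1)(0) = 2
AB[2,2] = (-2)(-1) + (-1)(-3) = 5
AB[2,3] = (-2)(3) + (-1)(-3) = -3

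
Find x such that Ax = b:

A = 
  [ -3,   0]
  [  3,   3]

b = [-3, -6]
Row reduce the augmented matrix [A|b]:
R2 → R2 + (1)·R1
REF = 
  [ -3,   0,  -3]
  [  0,   3,  -9]

Back-substitution:
x₂ = (-9) / 3 = -3
x₁ = (-3 - (0)(-3)) / (-3) = 1

x = [1, -3]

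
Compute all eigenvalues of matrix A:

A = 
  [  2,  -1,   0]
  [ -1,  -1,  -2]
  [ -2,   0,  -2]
λ = 2, (-3 + √5)/2, (-3 - √5)/2  (≈ 2, -0.382, -2.618)

Characteristic polynomial: det(λI - A) = λ³ + λ² - 5λ - 2
Testing integer divisors of the constant term: p(2) = 0, so (λ - 2) is a factor:
p(λ) = (λ - 2)(λ² + 3λ + 1)
λ² + 3λ + 1 = 0  ⇒  λ = (-3 ± √((3)² - 4·(1)))/2 = (-3 ± √(5))/2
  = (-3 + √5)/2,  (-3 - √5)/2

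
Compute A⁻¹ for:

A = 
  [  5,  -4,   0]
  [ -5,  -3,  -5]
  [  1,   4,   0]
det(A) = (5)·((-3)(0) - (-5)(4)) - (-4)·((-5)(0) - (-5)(1)) + (0)·((-5)(4) - (-3)(1))
  = (5)(20) - (-4)(5) + (0)(-17)
  = 120
det(A) = 120 ≠ 0, so A is invertible.

Cofactors Cᵢⱼ = (-1)ⁱ⁺ʲ·Mᵢⱼ:
C = 
  [ 20,  -5, -17]
  [  0,   0, -24]
  [ 20,  25, -35]

adj(A) = Cᵀ:
adj(A) = 
  [ 20,   0,  20]
  [ -5,   0,  25]
  [-17, -24, -35]

A⁻¹ = (1/120) · adj(A):
A⁻¹ = 
  [    1/6,       0,     1/6]
  [  -1/24,       0,    5/24]
  [-17/120,    -1/5,   -7/24]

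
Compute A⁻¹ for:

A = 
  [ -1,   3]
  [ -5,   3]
det(A) = (-1)(3) - (3)(-5) = 12
For a 2×2 matrix, A⁻¹ = (1/det(A)) · [[d, -b], [-c, a]]
    = (1/12) · [[3, -3], [5, -1]]

A⁻¹ = 
  [  1/4,  -1/4]
  [ 5/12, -1/12]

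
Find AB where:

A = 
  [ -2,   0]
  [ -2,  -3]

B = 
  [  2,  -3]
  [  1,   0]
AB = 
  [ -4,   6]
  [ -7,   6]

A is 2×2 and B is 2×2, so AB is 2×2. Each entry is (row of A)·(column of B):
AB[1,1] = (-2)(2) + (0)(1) = -4
AB[1,2] = (-2)(-3) + (0)(0) = 6
AB[2,1] = (-2)(2) + (-3)(1) = -7
AB[2,2] = (-2)(-3) + (-3)(0) = 6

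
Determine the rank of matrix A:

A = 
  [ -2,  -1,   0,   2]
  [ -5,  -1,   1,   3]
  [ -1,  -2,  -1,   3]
Row reduce:
R2 → R2 - (5/2)·R1
R3 → R3 - (1/2)·R1
R3 → R3 + (1)·R2
REF = 
  [ -2,  -1,   0,   2]
  [  0, 3/2,   1,  -2]
  [  0,   0,   0,   0]
Pivot columns: 1, 2 → 2 pivots.

rank(A) = 2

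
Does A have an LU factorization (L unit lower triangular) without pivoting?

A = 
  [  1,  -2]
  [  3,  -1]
Yes.
A[1,1] = 1 ≠ 0, so Gaussian elimination proceeds without a row swap: multiplier ℓ₂₁ = (3)/(1) = 3, and U[2,2] = -1 - (3)(-2) = 5.
L = 
  [  1,   0]
  [  3,   1]
U = 
  [  1,  -2]
  [  0,   5]
Check row 2 of LU: [(3)(1), (3)(-2) + 5] = [3, -1] = row 2 of A ✓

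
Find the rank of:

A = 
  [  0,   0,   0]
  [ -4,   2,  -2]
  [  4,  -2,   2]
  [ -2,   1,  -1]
Row reduce:
Swap R1 ↔ R2
R3 → R3 + (1)·R1
R4 → R4 - (1/2)·R1
REF = 
  [ -4,   2,  -2]
  [  0,   0,   0]
  [  0,   0,   0]
  [  0,   0,   0]
Pivot columns: 1 → 1 pivot.

rank(A) = 1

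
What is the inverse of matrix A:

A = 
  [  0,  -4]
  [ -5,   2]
det(A) = (0)(2) - (-4)(-5) = -20
For a 2×2 matrix, A⁻¹ = (1/det(A)) · [[d, -b], [-c, a]]
    = (-1/20) · [[2, 4], [5, 0]]

A⁻¹ = 
  [-1/10,  -1/5]
  [ -1/4,     0]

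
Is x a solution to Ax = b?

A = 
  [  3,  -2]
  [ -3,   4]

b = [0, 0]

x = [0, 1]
No

Ax = [-2, 4] ≠ b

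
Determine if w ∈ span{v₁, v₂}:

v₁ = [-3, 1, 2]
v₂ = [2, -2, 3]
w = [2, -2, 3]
Yes

Form the augmented matrix and row-reduce:
[v₁|v₂|w] = 
  [ -3,   2,   2]
  [  1,  -2,  -2]
  [  2,   3,   3]
R2 → R2 + (1/3)·R1
R3 → R3 + (2/3)·R1
R3 → R3 + (13/4)·R2
REF = 
  [  -3,    2,    2]
  [   0, -4/3, -4/3]
  [   0,    0,    0]

No row of the form [0 0 | nonzero], so the system is consistent. Back-substitution gives c₁ = 0, c₂ = 1: w = (0)·v₁ + (1)·v₂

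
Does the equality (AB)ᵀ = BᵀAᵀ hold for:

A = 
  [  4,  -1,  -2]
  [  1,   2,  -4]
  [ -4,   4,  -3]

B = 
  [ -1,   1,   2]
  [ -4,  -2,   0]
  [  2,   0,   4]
Yes

(AB)ᵀ = 
  [ -4, -17, -18]
  [  6,  -3, -12]
  [  0, -14, -20]

BᵀAᵀ = 
  [ -4, -17, -18]
  [  6,  -3, -12]
  [  0, -14, -20]

Both sides are equal — this is the standard identity (AB)ᵀ = BᵀAᵀ, which holds for all A, B.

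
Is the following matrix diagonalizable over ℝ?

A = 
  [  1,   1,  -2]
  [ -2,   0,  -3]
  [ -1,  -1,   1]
Yes

Characteristic polynomial: det(λI - A) = λ³ - 2λ² - 2λ + 2
By the rational root theorem any rational root is an integer dividing 2; none of those is a root, so p(λ) has no rational roots and hence (being an irreducible cubic) no repeated roots.
Discriminant of the cubic: Δ = 148
Δ > 0 ⇒ three distinct real eigenvalues: λ ≈ -1.17, 0.6889, 2.481
Three distinct real eigenvalues, so A has 3 independent eigenvectors.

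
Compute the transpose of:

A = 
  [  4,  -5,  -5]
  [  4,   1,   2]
Aᵀ = 
  [  4,   4]
  [ -5,   1]
  [ -5,   2]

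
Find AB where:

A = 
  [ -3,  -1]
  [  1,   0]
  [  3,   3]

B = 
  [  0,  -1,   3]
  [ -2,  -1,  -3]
A is 3×2 and B is 2×3, so AB is 3×3. Each entry is (row of A)·(column of B):
AB[1,1] = (-3)(0) + (-1)(-2) = 2
AB[1,2] = (-3)(-1) + (-1)(-1) = 4
AB[1,3] = (-3)(3) + (-1)(-3) = -6
AB[2,1] = (1)(0) + (0)(-2) = 0
AB[2,2] = (1)(-1) + (0)(-1) = -1
AB[2,3] = (1)(3) + (0)(-3) = 3
AB[3,1] = (3)(0) + (3)(-2) = -6
AB[3,2] = (3)(-1) + (3)(-1) = -6
AB[3,3] = (3)(3) + (3)(-3) = 0

AB = 
  [  2,   4,  -6]
  [  0,  -1,   3]
  [ -6,  -6,   0]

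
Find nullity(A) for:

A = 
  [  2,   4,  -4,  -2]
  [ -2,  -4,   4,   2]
nullity(A) = 3

Row reduce:
R2 → R2 + (1)·R1
REF = 
  [  2,   4,  -4,  -2]
  [  0,   0,   0,   0]
Pivot columns: 1 → 1 pivot.
rank(A) = 1, so nullity(A) = 4 - 1 = 3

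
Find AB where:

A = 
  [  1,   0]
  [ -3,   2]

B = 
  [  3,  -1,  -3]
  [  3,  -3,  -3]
AB = 
  [  3,  -1,  -3]
  [ -3,  -3,   3]

A is 2×2 and B is 2×3, so AB is 2×3. Each entry is (row of A)·(column of B):
AB[1,1] = (1)(3) + (0)(3) = 3
AB[1,2] = (1)(-1) + (0)(-3) = -1
AB[1,3] = (1)(-3) + (0)(-3) = -3
AB[2,1] = (-3)(3) + (2)(3) = -3
AB[2,2] = (-3)(-1) + (2)(-3) = -3
AB[2,3] = (-3)(-3) + (2)(-3) = 3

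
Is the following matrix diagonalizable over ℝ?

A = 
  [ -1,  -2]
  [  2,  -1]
No

tr(A) = -2, det(A) = 5
Characteristic polynomial: λ² - tr(A)λ + det(A) = λ² + 2λ + 5
λ² + 2λ + 5 = 0  ⇒  λ = (-2 ± √((2)² - 4·(5)))/2 = (-2 ± √(-16))/2
  = -1 + 2i,  -1 - 2i
Eigenvalues: -1 + 2i, -1 - 2i  (≈ -1 + 2i, -1 - 2i)
Has complex eigenvalues (not diagonalizable over ℝ).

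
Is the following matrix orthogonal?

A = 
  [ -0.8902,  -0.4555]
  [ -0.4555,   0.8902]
Yes

AᵀA = 
  [  0.9999,   0]
  [  0,   0.9999]
≈ I (equal to I up to the 4-dp rounding of the entries)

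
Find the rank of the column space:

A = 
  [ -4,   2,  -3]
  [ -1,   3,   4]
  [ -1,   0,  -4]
Row reduce:
R2 → R2 - (1/4)·R1
R3 → R3 - (1/4)·R1
R3 → R3 + (1/5)·R2
REF = 
  [    -4,      2,     -3]
  [     0,    5/2,   19/4]
  [     0,      0, -23/10]
Pivot columns: 1, 2, 3 → 3 pivots.
dim(Col(A)) = number of pivot columns = 3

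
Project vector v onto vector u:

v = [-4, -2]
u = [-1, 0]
v·u = (-4)(-1) + (-2)(0) = 4
u·u = (-1)² + (0)² = 1
proj_u(v) = (v·u / u·u) × u = (4/1) × u = (4) × u

proj_u(v) = [-4, 0]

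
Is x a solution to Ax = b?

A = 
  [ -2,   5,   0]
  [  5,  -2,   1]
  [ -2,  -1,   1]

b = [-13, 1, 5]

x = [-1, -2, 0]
No

Ax = [-8, -1, 4] ≠ b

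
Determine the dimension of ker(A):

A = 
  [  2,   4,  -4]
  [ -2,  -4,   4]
nullity(A) = 2

Row reduce:
R2 → R2 + (1)·R1
REF = 
  [  2,   4,  -4]
  [  0,   0,   0]
Pivot columns: 1 → 1 pivot.
rank(A) = 1, so nullity(A) = 3 - 1 = 2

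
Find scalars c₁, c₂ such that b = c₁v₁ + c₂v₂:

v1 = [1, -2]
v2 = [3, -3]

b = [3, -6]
c1 = 3, c2 = 0

b = 3·v1 + 0·v2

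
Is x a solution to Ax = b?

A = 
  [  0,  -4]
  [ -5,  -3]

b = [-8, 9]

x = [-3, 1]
No

Ax = [-4, 12] ≠ b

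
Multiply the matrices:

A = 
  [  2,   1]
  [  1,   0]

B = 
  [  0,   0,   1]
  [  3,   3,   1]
A is 2×2 and B is 2×3, so AB is 2×3. Each entry is (row of A)·(column of B):
AB[1,1] = (2)(0) + (1)(3) = 3
AB[1,2] = (2)(0) + (1)(3) = 3
AB[1,3] = (2)(1) + (1)(1) = 3
AB[2,1] = (1)(0) + (0)(3) = 0
AB[2,2] = (1)(0) + (0)(3) = 0
AB[2,3] = (1)(1) + (0)(1) = 1

AB = 
  [  3,   3,   3]
  [  0,   0,   1]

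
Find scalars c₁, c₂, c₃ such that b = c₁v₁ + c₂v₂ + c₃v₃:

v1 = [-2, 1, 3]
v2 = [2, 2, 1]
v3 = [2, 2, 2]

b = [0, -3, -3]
c1 = -1, c2 = -2, c3 = 1

b = -1·v1 + -2·v2 + 1·v3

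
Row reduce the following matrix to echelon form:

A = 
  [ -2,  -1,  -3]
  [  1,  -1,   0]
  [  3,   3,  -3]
Row operations:
R2 → R2 + (1/2)·R1
R3 → R3 + (3/2)·R1
R3 → R3 + (1)·R2

Resulting echelon form:
REF = 
  [  -2,   -1,   -3]
  [   0, -3/2, -3/2]
  [   0,    0,   -9]

Rank = 3 (number of non-zero pivot rows).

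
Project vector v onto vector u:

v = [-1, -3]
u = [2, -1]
proj_u(v) = [2/5, -1/5]

v·u = (-1)(2) + (-3)(-1) = 1
u·u = (2)² + (-1)² = 5
proj_u(v) = (v·u / u·u) × u = (1/5) × u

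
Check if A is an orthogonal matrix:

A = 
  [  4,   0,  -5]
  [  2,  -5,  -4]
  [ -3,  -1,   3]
No

AᵀA = 
  [ 29,  -7, -37]
  [ -7,  26,  17]
  [-37,  17,  50]
≠ I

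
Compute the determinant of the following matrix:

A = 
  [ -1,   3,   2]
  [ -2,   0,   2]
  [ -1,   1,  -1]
-14

Cofactor expansion along row 1:
det(A) = (-1)·((0)(-1) - (2)(1)) - (3)·((-2)(-1) - (2)(-1)) + (2)·((-2)(1) - (0)(-1))
  = (-1)(-2) - (3)(4) + (2)(-2)
  = -14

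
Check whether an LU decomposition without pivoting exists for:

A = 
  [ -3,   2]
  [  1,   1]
Yes.
A[1,1] = -3 ≠ 0, so Gaussian elimination proceeds without a row swap: multiplier ℓ₂₁ = (1)/(-3) = -1/3, and U[2,2] = 1 - (-1/3)(2) = 5/3.
L = 
  [   1,    0]
  [-1/3,    1]
U = 
  [ -3,   2]
  [  0, 5/3]
Check row 2 of LU: [(-1/3)(-3), (-1/3)(2) + (5/3)] = [1, 1] = row 2 of A ✓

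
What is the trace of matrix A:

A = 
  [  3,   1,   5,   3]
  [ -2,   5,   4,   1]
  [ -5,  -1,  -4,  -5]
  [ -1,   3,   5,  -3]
1

tr(A) = 3 + 5 + -4 + -3 = 1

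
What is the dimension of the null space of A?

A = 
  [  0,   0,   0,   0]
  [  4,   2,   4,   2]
nullity(A) = 3

Row reduce:
Swap R1 ↔ R2
REF = 
  [  4,   2,   4,   2]
  [  0,   0,   0,   0]
Pivot columns: 1 → 1 pivot.
rank(A) = 1, so nullity(A) = 4 - 1 = 3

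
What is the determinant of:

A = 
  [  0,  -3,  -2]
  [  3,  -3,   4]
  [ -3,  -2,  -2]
Cofactor expansion along row 1:
det(A) = (0)·((-3)(-2) - (4)(-2)) - (-3)·((3)(-2) - (4)(-3)) + (-2)·((3)(-2) - (-3)(-3))
  = (0)(14) - (-3)(6) + (-2)(-15)
  = 48

det(A) = 48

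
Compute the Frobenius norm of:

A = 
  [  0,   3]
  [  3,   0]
||A||_F = 4.243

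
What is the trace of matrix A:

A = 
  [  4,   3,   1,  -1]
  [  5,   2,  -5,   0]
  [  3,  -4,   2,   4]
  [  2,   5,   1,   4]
12

tr(A) = 4 + 2 + 2 + 4 = 12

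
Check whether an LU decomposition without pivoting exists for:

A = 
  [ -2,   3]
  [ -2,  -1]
Yes.
A[1,1] = -2 ≠ 0, so Gaussian elimination proceeds without a row swap: multiplier ℓ₂₁ = (-2)/(-2) = 1, and U[2,2] = -1 - (1)(3) = -4.
L = 
  [  1,   0]
  [  1,   1]
U = 
  [ -2,   3]
  [  0,  -4]
Check row 2 of LU: [(1)(-2), (1)(3) + (-4)] = [-2, -1] = row 2 of A ✓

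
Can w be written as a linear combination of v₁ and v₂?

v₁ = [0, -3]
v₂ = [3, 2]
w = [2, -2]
Yes

Form the augmented matrix and row-reduce:
[v₁|v₂|w] = 
  [  0,   3,   2]
  [ -3,   2,  -2]
Swap R1 ↔ R2
REF = 
  [ -3,   2,  -2]
  [  0,   3,   2]

No row of the form [0 0 | nonzero], so the system is consistent. Back-substitution gives c₁ = 10/9, c₂ = 2/3: w = (10/9)·v₁ + (2/3)·v₂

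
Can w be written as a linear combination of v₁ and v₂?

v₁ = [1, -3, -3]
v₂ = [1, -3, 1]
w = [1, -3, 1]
Yes

Form the augmented matrix and row-reduce:
[v₁|v₂|w] = 
  [  1,   1,   1]
  [ -3,  -3,  -3]
  [ -3,   1,   1]
R2 → R2 + (3)·R1
R3 → R3 + (3)·R1
Swap R2 ↔ R3
REF = 
  [  1,   1,   1]
  [  0,   4,   4]
  [  0,   0,   0]

No row of the form [0 0 | nonzero], so the system is consistent. Back-substitution gives c₁ = 0, c₂ = 1: w = (0)·v₁ + (1)·v₂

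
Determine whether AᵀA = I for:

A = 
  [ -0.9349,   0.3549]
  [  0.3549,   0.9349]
Yes

AᵀA = 
  [  1,   0]
  [  0,   1]
≈ I (equal to I up to the 4-dp rounding of the entries)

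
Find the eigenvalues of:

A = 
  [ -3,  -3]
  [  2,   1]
tr(A) = -2, det(A) = 3
Characteristic polynomial: λ² - tr(A)λ + det(A) = λ² + 2λ + 3
λ² + 2λ + 3 = 0  ⇒  λ = (-2 ± √((2)² - 4·(3)))/2 = (-2 ± √(-8))/2
  = -1 + i√2,  -1 - i√2

λ = -1 + i√2, -1 - i√2  (≈ -1 + 1.414i, -1 - 1.414i)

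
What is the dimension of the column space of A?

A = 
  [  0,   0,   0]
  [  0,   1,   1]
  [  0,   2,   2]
dim(Col(A)) = 1

Row reduce:
Swap R1 ↔ R2
R3 → R3 - (2)·R1
REF = 
  [  0,   1,   1]
  [  0,   0,   0]
  [  0,   0,   0]
Pivot columns: 2 → 1 pivot.
dim(Col(A)) = number of pivot columns = 1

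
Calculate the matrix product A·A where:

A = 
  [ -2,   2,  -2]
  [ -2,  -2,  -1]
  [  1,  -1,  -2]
A² = A·A:
A²[1,1] = (-2)(-2) + (2)(-2) + (-2)(1) = -2
A²[1,2] = (-2)(2) + (2)(-2) + (-2)(-1) = -6
A²[1,3] = (-2)(-2) + (2)(-1) + (-2)(-2) = 6
A²[2,1] = (-2)(-2) + (-2)(-2) + (-1)(1) = 7
A²[2,2] = (-2)(2) + (-2)(-2) + (-1)(-1) = 1
A²[2,3] = (-2)(-2) + (-2)(-1) + (-1)(-2) = 8
A²[3,1] = (1)(-2) + (-1)(-2) + (-2)(1) = -2
A²[3,2] = (1)(2) + (-1)(-2) + (-2)(-1) = 6
A²[3,3] = (1)(-2) + (-1)(-1) + (-2)(-2) = 3
A² = 
  [ -2,  -6,   6]
  [  7,   1,   8]
  [ -2,   6,   3]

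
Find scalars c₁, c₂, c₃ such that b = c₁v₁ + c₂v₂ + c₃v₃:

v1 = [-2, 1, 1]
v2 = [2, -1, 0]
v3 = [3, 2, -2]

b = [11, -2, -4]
c1 = -2, c2 = 2, c3 = 1

b = -2·v1 + 2·v2 + 1·v3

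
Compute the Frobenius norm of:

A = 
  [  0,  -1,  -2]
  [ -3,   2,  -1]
||A||_F = 4.359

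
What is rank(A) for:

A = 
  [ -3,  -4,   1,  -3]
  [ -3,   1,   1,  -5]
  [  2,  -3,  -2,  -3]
rank(A) = 3

Row reduce:
R2 → R2 - (1)·R1
R3 → R3 + (2/3)·R1
R3 → R3 + (17/15)·R2
REF = 
  [     -3,      -4,       1,      -3]
  [      0,       5,       0,      -2]
  [      0,       0,    -4/3, -109/15]
Pivot columns: 1, 2, 3 → 3 pivots.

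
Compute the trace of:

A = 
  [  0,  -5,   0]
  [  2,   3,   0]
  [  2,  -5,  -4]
-1

tr(A) = 0 + 3 + -4 = -1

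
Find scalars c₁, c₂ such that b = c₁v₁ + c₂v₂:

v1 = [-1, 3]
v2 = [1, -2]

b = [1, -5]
c1 = -3, c2 = -2

b = -3·v1 + -2·v2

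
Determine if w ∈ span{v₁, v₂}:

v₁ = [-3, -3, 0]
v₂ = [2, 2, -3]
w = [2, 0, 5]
No

Form the augmented matrix and row-reduce:
[v₁|v₂|w] = 
  [ -3,   2,   2]
  [ -3,   2,   0]
  [  0,  -3,   5]
R2 → R2 - (1)·R1
Swap R2 ↔ R3
REF = 
  [ -3,   2,   2]
  [  0,  -3,   5]
  [  0,   0,  -2]

Row 3 reads [0 0 | -2], i.e. 0 = -2, so the system is inconsistent and w ∉ span{v₁, v₂}.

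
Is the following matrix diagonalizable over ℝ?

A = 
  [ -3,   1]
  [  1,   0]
Yes

tr(A) = -3, det(A) = -1
Characteristic polynomial: λ² - tr(A)λ + det(A) = λ² + 3λ - 1
λ² + 3λ - 1 = 0  ⇒  λ = (-3 ± √((3)² - 4·(-1)))/2 = (-3 ± √(13))/2
  = (-3 + √13)/2,  (-3 - √13)/2
Eigenvalues: (-3 + √13)/2, (-3 - √13)/2  (≈ 0.3028, -3.303)
The two irrational eigenvalues are distinct (simple), so each has alg. mult. = geom. mult. = 1.
Sum of geometric multiplicities equals n, so A has n independent eigenvectors.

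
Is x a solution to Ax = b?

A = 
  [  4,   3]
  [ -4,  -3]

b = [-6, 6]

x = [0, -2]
Yes

Ax = [-6, 6] = b ✓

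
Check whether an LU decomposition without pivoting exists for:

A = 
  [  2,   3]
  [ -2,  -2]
Yes.
A[1,1] = 2 ≠ 0, so Gaussian elimination proceeds without a row swap: multiplier ℓ₂₁ = (-2)/(2) = -1, and U[2,2] = -2 - (-1)(3) = 1.
L = 
  [  1,   0]
  [ -1,   1]
U = 
  [  2,   3]
  [  0,   1]
Check row 2 of LU: [(-1)(2), (-1)(3) + 1] = [-2, -2] = row 2 of A ✓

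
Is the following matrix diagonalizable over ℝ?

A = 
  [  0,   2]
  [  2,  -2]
Yes

tr(A) = -2, det(A) = -4
Characteristic polynomial: λ² - tr(A)λ + det(A) = λ² + 2λ - 4
λ² + 2λ - 4 = 0  ⇒  λ = (-2 ± √((2)² - 4·(-4)))/2 = (-2 ± √(20))/2
  = -1 + √5,  -1 - √5
Eigenvalues: -1 + √5, -1 - √5  (≈ 1.236, -3.236)
The two irrational eigenvalues are distinct (simple), so each has alg. mult. = geom. mult. = 1.
Sum of geometric multiplicities equals n, so A has n independent eigenvectors.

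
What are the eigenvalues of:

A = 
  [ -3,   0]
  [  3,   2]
λ = 2, -3

tr(A) = -1, det(A) = -6
Characteristic polynomial: λ² - tr(A)λ + det(A) = λ² + λ - 6
λ² + λ - 6 = (λ + 3)(λ - 2)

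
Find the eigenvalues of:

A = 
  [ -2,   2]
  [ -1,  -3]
tr(A) = -5, det(A) = 8
Characteristic polynomial: λ² - tr(A)λ + det(A) = λ² + 5λ + 8
λ² + 5λ + 8 = 0  ⇒  λ = (-5 ± √((5)² - 4·(8)))/2 = (-5 ± √(-7))/2
  = (-5 + i√7)/2,  (-5 - i√7)/2

λ = (-5 + i√7)/2, (-5 - i√7)/2  (≈ -2.5 + 1.323i, -2.5 - 1.323i)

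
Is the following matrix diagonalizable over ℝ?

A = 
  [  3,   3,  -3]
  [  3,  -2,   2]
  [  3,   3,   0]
No

Characteristic polynomial: det(λI - A) = λ³ - λ² - 12λ + 45
By the rational root theorem any rational root is an integer dividing 45; none of those is a root, so p(λ) has no rational roots and hence (being an irreducible cubic) no repeated roots.
Discriminant of the cubic: Δ = -37719
Δ < 0 ⇒ one real eigenvalue and a complex-conjugate pair: λ ≈ -4.273, 2.636 + 1.892i, 2.636 - 1.892i
Has complex eigenvalues (not diagonalizable over ℝ).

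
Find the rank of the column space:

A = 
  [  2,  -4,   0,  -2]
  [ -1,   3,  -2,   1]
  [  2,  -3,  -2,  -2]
dim(Col(A)) = 2

Row reduce:
R2 → R2 + (1/2)·R1
R3 → R3 - (1)·R1
R3 → R3 - (1)·R2
REF = 
  [  2,  -4,   0,  -2]
  [  0,   1,  -2,   0]
  [  0,   0,   0,   0]
Pivot columns: 1, 2 → 2 pivots.
dim(Col(A)) = number of pivot columns = 2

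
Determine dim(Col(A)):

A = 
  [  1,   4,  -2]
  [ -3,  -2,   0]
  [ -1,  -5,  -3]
Row reduce:
R2 → R2 + (3)·R1
R3 → R3 + (1)·R1
R3 → R3 + (1/10)·R2
REF = 
  [    1,     4,    -2]
  [    0,    10,    -6]
  [    0,     0, -28/5]
Pivot columns: 1, 2, 3 → 3 pivots.
dim(Col(A)) = number of pivot columns = 3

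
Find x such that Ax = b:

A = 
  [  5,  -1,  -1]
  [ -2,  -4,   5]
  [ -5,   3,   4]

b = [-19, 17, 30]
Row reduce the augmented matrix [A|b]:
R2 → R2 + (2/5)·R1
R3 → R3 + (1)·R1
R3 → R3 + (5/11)·R2
REF = 
  [     5,     -1,     -1,    -19]
  [     0,  -22/5,   23/5,   47/5]
  [     0,      0,  56/11, 168/11]

Back-substitution:
x₃ = (168/11) / (56/11) = 3
x₂ = (47/5 - (23/5)(3)) / (-22/5) = 1
x₁ = (-19 - (-1)(1) - (-1)(3)) / 5 = -3

x = [-3, 1, 3]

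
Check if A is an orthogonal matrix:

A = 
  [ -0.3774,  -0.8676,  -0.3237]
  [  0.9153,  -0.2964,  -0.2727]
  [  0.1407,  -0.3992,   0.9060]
Yes

AᵀA = 
  [  1,   0,   0]
  [  0,   0.9999,   0]
  [  0,   0,   1]
≈ I (equal to I up to the 4-dp rounding of the entries)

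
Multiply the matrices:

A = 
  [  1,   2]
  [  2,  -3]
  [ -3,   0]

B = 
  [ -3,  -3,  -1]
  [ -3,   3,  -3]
AB = 
  [ -9,   3,  -7]
  [  3, -15,   7]
  [  9,   9,   3]

A is 3×2 and B is 2×3, so AB is 3×3. Each entry is (row of A)·(column of B):
AB[1,1] = (1)(-3) + (2)(-3) = -9
AB[1,2] = (1)(-3) + (2)(3) = 3
AB[1,3] = (1)(-1) + (2)(-3) = -7
AB[2,1] = (2)(-3) + (-3)(-3) = 3
AB[2,2] = (2)(-3) + (-3)(3) = -15
AB[2,3] = (2)(-1) + (-3)(-3) = 7
AB[3,1] = (-3)(-3) + (0)(-3) = 9
AB[3,2] = (-3)(-3) + (0)(3) = 9
AB[3,3] = (-3)(-1) + (0)(-3) = 3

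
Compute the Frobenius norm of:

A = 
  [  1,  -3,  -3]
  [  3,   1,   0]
||A||_F = 5.385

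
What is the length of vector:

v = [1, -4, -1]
4.243

||v||₂ = √((1)² + (-4)² + (-1)²) = √18 = 4.243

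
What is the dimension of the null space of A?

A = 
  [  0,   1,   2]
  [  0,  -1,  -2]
nullity(A) = 2

Row reduce:
R2 → R2 + (1)·R1
REF = 
  [  0,   1,   2]
  [  0,   0,   0]
Pivot columns: 2 → 1 pivot.
rank(A) = 1, so nullity(A) = 3 - 1 = 2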